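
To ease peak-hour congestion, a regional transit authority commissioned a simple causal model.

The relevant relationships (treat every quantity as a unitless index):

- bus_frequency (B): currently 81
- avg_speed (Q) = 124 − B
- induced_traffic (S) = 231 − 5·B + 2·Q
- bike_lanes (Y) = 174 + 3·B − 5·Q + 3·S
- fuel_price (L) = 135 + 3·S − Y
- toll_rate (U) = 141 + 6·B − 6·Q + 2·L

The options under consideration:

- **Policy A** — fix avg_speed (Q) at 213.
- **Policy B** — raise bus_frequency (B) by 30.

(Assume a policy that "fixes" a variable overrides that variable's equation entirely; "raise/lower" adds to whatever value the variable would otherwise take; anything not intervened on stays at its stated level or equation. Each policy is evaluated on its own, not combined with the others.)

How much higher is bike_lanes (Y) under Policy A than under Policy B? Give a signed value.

Policy A (Q := 213):
  B = 81
  Q = 213
  S = 231 − 5·81 + 2·213 = 252
  Y = 174 + 3·81 − 5·213 + 3·252 = 108
Policy B (B + 30):
  B = 81 + 30 = 111
  Q = 124 − 111 = 13
  S = 231 − 5·111 + 2·13 = -298
  Y = 174 + 3·111 − 5·13 + 3·(-298) = -452
Y: 108 − (-452) = 560

560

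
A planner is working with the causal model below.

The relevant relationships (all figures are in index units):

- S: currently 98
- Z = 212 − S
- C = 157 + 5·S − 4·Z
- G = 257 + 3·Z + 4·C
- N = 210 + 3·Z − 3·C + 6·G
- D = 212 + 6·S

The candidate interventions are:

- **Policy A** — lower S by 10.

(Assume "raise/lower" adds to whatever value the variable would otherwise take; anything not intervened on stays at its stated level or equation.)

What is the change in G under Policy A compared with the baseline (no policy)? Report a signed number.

-330

Baseline:
  S = 98
  Z = 212 − 98 = 114
  C = 157 + 5·98 − 4·114 = 191
  G = 257 + 3·114 + 4·191 = 1363
Policy A (S − 10):
  S = 98 − 10 = 88
  Z = 212 − 88 = 124
  C = 157 + 5·88 − 4·124 = 101
  G = 257 + 3·124 + 4·101 = 1033
Change in G: 1033 − 1363 = -330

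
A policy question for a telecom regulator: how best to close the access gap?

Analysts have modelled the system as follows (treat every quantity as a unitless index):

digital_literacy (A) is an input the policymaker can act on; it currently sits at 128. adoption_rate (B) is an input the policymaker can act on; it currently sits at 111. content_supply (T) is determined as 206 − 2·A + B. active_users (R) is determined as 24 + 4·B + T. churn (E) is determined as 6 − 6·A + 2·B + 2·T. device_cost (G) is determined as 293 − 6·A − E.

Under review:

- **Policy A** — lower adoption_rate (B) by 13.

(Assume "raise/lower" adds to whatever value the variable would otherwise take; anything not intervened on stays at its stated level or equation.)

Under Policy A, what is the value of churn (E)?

Policy A (B − 13):
  A = 128
  B = 111 − 13 = 98
  T = 206 − 2·128 + 98 = 48
  E = 6 − 6·128 + 2·98 + 2·48 = -470

-470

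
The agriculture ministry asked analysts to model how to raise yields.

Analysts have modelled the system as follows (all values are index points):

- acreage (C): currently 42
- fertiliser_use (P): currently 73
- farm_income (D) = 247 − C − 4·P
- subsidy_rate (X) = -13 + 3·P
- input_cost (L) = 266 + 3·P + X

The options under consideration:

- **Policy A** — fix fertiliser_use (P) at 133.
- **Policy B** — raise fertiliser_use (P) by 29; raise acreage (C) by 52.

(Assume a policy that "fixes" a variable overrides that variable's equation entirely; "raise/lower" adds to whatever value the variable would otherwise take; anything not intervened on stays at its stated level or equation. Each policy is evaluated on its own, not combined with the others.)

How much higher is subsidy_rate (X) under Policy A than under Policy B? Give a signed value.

Policy A (P := 133):
  P = 133
  X = -13 + 3·133 = 386
Policy B (P + 29, C + 52):
  P = 73 + 29 = 102
  X = -13 + 3·102 = 293
X: 386 − 293 = 93

93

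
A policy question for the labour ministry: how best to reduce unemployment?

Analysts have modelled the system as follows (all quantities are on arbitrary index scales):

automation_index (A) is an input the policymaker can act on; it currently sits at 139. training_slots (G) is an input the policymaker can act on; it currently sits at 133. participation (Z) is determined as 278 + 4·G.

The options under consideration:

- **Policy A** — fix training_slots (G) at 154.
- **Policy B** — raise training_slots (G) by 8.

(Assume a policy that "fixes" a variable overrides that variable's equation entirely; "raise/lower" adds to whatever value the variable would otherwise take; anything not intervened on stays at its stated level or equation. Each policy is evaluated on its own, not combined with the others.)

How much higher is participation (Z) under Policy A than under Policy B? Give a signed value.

Policy A (G := 154):
  G = 154
  Z = 278 + 4·154 = 894
Policy B (G + 8):
  G = 133 + 8 = 141
  Z = 278 + 4·141 = 842
Z: 894 − 842 = 52

52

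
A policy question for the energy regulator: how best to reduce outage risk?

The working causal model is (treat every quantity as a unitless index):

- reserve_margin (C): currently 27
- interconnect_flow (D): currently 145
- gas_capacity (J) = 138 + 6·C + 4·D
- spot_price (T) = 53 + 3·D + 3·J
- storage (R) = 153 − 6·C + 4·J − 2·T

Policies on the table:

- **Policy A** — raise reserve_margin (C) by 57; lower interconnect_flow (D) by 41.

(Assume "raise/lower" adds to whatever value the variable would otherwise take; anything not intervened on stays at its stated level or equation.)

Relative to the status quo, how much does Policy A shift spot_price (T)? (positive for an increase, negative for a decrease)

Baseline:
  C = 27
  D = 145
  J = 138 + 6·27 + 4·145 = 880
  T = 53 + 3·145 + 3·880 = 3128
Policy A (C + 57, D − 41):
  C = 27 + 57 = 84
  D = 145 − 41 = 104
  J = 138 + 6·84 + 4·104 = 1058
  T = 53 + 3·104 + 3·1058 = 3539
Change in T: 3539 − 3128 = 411

411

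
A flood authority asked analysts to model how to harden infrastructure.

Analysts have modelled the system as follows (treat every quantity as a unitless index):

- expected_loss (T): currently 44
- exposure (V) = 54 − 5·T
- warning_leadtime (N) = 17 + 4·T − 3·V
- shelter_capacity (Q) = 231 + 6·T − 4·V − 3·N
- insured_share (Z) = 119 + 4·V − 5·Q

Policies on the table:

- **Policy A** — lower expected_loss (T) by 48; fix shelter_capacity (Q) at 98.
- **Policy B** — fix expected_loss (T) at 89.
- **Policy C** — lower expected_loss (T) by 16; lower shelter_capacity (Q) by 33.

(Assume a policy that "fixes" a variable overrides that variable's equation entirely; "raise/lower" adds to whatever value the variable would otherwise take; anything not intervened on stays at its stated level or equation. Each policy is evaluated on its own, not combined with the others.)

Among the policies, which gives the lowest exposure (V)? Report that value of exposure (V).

-391

Policy A (T − 48, Q := 98):
  T = 44 − 48 = -4
  V = 54 − 5·(-4) = 74
Policy B (T := 89):
  T = 89
  V = 54 − 5·89 = -391
Policy C (T − 16, Q − 33):
  T = 44 − 16 = 28
  V = 54 − 5·28 = -86
Comparing — Policy A: V=74, Policy B: V=-391, Policy C: V=-86. Lowest is -391 (Policy B).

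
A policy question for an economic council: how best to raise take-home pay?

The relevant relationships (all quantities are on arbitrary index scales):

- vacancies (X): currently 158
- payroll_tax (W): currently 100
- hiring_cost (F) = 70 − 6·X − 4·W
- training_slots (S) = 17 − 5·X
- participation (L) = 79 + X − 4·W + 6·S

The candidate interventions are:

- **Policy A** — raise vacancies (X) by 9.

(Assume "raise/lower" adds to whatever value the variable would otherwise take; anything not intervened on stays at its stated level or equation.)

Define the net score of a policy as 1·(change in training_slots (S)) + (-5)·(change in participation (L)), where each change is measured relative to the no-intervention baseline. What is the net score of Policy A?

1260

Baseline:
  X = 158
  W = 100
  S = 17 − 5·158 = -773
  L = 79 + 158 − 4·100 + 6·(-773) = -4801
Policy A (X + 9):
  X = 158 + 9 = 167
  W = 100
  S = 17 − 5·167 = -818
  L = 79 + 167 − 4·100 + 6·(-818) = -5062
ΔS = -818 − (-773) = -45; ΔL = -5062 − (-4801) = -261
Score = 1·(-45) + (-5)·(-261) = 1260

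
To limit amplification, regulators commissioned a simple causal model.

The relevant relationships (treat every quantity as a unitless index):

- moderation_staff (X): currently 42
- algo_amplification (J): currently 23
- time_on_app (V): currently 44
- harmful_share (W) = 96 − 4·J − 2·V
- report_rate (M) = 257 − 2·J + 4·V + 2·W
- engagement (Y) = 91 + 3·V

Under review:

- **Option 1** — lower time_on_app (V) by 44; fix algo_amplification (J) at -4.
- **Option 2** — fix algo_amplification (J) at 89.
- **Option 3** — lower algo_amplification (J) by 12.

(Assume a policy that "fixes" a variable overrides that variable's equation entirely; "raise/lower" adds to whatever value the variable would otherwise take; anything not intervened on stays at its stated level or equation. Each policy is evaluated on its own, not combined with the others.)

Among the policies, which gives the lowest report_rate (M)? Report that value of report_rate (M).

Option 1 (V − 44, J := -4):
  J = -4
  V = 44 − 44 = 0
  W = 96 − 4·(-4) − 2·0 = 112
  M = 257 − 2·(-4) + 4·0 + 2·112 = 489
Option 2 (J := 89):
  J = 89
  V = 44
  W = 96 − 4·89 − 2·44 = -348
  M = 257 − 2·89 + 4·44 + 2·(-348) = -441
Option 3 (J − 12):
  J = 23 − 12 = 11
  V = 44
  W = 96 − 4·11 − 2·44 = -36
  M = 257 − 2·11 + 4·44 + 2·(-36) = 339
Comparing — Option 1: M=489, Option 2: M=-441, Option 3: M=339. Lowest is -441 (Option 2).

-441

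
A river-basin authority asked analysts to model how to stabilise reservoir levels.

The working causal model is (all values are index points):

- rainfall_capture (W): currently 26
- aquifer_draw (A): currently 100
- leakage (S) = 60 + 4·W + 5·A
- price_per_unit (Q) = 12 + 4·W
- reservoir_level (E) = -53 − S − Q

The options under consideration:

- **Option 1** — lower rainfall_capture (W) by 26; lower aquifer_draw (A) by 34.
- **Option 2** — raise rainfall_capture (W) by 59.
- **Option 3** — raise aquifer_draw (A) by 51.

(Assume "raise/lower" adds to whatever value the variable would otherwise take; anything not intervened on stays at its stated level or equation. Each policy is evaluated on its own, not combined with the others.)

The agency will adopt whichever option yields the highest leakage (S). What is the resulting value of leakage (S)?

Option 1 (W − 26, A − 34):
  W = 26 − 26 = 0
  A = 100 − 34 = 66
  S = 60 + 4·0 + 5·66 = 390
Option 2 (W + 59):
  W = 26 + 59 = 85
  A = 100
  S = 60 + 4·85 + 5·100 = 900
Option 3 (A + 51):
  W = 26
  A = 100 + 51 = 151
  S = 60 + 4·26 + 5·151 = 919
Comparing — Option 1: S=390, Option 2: S=900, Option 3: S=919. Highest is 919 (Option 3).

919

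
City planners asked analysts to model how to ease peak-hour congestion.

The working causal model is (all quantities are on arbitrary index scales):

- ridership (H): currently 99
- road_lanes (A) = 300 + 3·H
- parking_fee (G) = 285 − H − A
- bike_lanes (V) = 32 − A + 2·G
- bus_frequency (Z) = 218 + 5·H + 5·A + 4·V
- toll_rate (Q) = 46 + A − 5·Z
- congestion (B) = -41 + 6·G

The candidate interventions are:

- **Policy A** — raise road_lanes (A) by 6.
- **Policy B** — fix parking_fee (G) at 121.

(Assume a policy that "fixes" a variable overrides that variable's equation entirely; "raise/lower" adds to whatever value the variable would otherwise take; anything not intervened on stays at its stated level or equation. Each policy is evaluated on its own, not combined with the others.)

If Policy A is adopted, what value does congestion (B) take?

-2543

Policy A (A + 6):
  H = 99
  A = 300 + 3·99 (+6 from intervention) = 603
  G = 285 − 99 − 603 = -417
  B = -41 + 6·(-417) = -2543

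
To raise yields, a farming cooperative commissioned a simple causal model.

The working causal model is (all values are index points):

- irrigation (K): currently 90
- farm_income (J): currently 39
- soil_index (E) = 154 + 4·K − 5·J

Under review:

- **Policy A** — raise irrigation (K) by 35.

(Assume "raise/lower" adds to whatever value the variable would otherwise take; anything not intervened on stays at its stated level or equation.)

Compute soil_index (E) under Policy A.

459

Policy A (K + 35):
  K = 90 + 35 = 125
  J = 39
  E = 154 + 4·125 − 5·39 = 459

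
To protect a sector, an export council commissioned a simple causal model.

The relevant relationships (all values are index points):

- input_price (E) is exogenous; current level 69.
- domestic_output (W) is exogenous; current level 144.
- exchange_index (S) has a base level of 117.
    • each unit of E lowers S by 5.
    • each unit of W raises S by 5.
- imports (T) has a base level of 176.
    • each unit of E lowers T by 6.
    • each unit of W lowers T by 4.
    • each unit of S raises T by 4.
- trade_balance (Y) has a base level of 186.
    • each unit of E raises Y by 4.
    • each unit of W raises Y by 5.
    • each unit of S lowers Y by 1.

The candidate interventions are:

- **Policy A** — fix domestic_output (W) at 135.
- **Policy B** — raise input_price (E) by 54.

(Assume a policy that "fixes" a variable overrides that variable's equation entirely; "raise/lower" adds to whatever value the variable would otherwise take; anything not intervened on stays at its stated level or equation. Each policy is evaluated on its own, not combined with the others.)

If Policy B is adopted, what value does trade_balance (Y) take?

1176

Policy B (E + 54):
  E = 69 + 54 = 123
  W = 144
  S = 117 − 5·123 + 5·144 = 222
  Y = 186 + 4·123 + 5·144 − 222 = 1176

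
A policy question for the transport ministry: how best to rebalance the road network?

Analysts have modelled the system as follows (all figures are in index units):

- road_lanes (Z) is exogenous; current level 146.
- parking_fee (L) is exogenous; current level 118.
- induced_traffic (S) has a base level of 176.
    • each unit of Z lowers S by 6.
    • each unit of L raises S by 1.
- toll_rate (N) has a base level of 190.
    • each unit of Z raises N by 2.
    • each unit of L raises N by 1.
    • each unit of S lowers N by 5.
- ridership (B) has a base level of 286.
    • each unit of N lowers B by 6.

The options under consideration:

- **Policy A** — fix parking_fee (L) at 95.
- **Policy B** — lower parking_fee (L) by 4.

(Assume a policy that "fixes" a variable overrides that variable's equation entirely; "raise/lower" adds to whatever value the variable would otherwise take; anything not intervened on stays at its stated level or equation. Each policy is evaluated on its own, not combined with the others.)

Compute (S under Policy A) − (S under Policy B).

-19

Policy A (L := 95):
  Z = 146
  L = 95
  S = 176 − 6·146 + 95 = -605
Policy B (L − 4):
  Z = 146
  L = 118 − 4 = 114
  S = 176 − 6·146 + 114 = -586
S: -605 − (-586) = -19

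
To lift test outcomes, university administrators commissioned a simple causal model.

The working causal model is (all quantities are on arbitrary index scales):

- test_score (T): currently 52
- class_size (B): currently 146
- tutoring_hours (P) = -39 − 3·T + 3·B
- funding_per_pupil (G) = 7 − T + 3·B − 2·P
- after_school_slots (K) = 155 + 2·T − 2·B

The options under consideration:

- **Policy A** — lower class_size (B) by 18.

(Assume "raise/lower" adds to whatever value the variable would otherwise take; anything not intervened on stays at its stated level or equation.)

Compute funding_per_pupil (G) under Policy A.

Policy A (B − 18):
  T = 52
  B = 146 − 18 = 128
  P = -39 − 3·52 + 3·128 = 189
  G = 7 − 52 + 3·128 − 2·189 = -39

-39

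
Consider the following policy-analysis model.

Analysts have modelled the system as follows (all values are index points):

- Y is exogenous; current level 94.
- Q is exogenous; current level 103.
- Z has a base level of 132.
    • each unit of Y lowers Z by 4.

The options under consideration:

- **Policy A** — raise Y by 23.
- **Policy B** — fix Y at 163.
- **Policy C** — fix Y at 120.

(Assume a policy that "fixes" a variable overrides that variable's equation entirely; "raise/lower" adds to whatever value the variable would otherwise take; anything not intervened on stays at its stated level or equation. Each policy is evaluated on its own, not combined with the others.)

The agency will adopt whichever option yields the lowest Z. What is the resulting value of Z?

-520

Policy A (Y + 23):
  Y = 94 + 23 = 117
  Z = 132 − 4·117 = -336
Policy B (Y := 163):
  Y = 163
  Z = 132 − 4·163 = -520
Policy C (Y := 120):
  Y = 120
  Z = 132 − 4·120 = -348
Comparing — Policy A: Z=-336, Policy B: Z=-520, Policy C: Z=-348. Lowest is -520 (Policy B).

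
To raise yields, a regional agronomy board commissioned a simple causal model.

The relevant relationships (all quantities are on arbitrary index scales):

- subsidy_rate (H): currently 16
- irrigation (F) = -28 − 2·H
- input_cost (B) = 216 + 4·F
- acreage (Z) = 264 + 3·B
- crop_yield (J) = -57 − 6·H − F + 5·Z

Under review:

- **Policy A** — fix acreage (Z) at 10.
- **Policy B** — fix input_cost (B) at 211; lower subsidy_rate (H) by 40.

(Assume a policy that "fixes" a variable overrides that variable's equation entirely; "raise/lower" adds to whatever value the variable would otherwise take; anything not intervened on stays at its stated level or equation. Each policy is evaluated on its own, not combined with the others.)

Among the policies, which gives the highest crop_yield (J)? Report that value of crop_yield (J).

Policy A (Z := 10):
  H = 16
  F = -28 − 2·16 = -60
  B = 216 + 4·(-60) = -24
  Z = 10
  J = -57 − 6·16 − (-60) + 5·10 = -43
Policy B (B := 211, H − 40):
  H = 16 − 40 = -24
  F = -28 − 2·(-24) = 20
  B = 211
  Z = 264 + 3·211 = 897
  J = -57 − 6·(-24) − 20 + 5·897 = 4552
Comparing — Policy A: J=-43, Policy B: J=4552. Highest is 4552 (Policy B).

4552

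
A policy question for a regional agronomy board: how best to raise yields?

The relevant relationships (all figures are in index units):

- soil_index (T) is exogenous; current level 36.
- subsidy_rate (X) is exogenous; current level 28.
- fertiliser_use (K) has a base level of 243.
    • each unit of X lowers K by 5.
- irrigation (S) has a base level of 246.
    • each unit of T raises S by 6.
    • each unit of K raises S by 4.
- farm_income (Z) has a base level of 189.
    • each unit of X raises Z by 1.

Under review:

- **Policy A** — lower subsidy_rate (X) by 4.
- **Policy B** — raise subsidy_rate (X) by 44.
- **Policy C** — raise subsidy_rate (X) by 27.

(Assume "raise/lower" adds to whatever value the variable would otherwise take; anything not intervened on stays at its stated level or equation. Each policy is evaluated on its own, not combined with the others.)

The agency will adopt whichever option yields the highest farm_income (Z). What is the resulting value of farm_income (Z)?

Policy A (X − 4):
  X = 28 − 4 = 24
  Z = 189 + 24 = 213
Policy B (X + 44):
  X = 28 + 44 = 72
  Z = 189 + 72 = 261
Policy C (X + 27):
  X = 28 + 27 = 55
  Z = 189 + 55 = 244
Comparing — Policy A: Z=213, Policy B: Z=261, Policy C: Z=244. Highest is 261 (Policy B).

261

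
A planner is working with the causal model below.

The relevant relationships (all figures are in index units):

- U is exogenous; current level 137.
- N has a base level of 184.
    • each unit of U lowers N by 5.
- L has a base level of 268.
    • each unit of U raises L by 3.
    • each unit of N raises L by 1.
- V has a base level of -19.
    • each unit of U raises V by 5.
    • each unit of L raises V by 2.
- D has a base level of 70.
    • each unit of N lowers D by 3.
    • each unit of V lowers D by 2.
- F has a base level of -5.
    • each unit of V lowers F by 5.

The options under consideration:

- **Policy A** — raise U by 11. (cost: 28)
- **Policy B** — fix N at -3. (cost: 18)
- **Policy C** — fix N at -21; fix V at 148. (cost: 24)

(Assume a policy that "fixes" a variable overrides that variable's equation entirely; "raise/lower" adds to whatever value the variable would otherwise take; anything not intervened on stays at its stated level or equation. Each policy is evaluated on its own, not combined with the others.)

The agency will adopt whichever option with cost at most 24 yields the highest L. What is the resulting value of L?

Policy B (N := -3):
  U = 137
  N = -3
  L = 268 + 3·137 + (-3) = 676
Policy C (N := -21, V := 148):
  U = 137
  N = -21
  L = 268 + 3·137 + (-21) = 658
Comparing — Policy B: L=676, Policy C: L=658. Highest is 676 (Policy B).

676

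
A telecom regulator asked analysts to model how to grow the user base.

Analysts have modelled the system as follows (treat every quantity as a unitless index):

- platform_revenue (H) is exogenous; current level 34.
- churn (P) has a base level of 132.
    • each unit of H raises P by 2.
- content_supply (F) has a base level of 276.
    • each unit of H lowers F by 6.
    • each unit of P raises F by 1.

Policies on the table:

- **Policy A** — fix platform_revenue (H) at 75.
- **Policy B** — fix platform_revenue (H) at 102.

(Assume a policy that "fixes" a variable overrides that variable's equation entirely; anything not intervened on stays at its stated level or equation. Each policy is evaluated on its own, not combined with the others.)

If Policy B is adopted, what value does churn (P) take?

336

Policy B (H := 102):
  H = 102
  P = 132 + 2·102 = 336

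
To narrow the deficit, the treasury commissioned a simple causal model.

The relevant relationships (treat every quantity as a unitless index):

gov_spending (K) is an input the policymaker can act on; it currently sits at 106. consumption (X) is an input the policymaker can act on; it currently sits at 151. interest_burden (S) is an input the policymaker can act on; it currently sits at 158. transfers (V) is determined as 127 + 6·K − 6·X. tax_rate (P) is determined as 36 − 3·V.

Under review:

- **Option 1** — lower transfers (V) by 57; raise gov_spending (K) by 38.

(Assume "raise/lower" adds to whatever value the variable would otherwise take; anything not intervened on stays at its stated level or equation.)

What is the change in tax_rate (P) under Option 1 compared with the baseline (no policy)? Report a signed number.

-513

Baseline:
  K = 106
  X = 151
  V = 127 + 6·106 − 6·151 = -143
  P = 36 − 3·(-143) = 465
Option 1 (V − 57, K + 38):
  K = 106 + 38 = 144
  X = 151
  V = 127 + 6·144 − 6·151 (−57 from intervention) = 28
  P = 36 − 3·28 = -48
Change in P: -48 − 465 = -513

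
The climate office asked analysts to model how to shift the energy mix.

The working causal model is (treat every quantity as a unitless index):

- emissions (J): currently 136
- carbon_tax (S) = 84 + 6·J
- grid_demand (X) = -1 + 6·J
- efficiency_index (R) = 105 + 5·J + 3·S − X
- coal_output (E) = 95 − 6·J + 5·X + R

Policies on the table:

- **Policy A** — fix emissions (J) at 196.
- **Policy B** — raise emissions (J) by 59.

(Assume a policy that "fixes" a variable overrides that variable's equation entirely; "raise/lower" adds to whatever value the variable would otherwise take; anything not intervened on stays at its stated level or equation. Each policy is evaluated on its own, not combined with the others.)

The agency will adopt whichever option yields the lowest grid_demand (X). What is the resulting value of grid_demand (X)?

Policy A (J := 196):
  J = 196
  X = -1 + 6·196 = 1175
Policy B (J + 59):
  J = 136 + 59 = 195
  X = -1 + 6·195 = 1169
Comparing — Policy A: X=1175, Policy B: X=1169. Lowest is 1169 (Policy B).

1169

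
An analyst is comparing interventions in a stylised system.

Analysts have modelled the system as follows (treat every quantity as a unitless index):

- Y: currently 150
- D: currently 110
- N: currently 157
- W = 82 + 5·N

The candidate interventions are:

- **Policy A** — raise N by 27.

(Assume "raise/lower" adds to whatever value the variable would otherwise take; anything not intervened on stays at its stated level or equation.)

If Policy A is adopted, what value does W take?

1002

Policy A (N + 27):
  N = 157 + 27 = 184
  W = 82 + 5·184 = 1002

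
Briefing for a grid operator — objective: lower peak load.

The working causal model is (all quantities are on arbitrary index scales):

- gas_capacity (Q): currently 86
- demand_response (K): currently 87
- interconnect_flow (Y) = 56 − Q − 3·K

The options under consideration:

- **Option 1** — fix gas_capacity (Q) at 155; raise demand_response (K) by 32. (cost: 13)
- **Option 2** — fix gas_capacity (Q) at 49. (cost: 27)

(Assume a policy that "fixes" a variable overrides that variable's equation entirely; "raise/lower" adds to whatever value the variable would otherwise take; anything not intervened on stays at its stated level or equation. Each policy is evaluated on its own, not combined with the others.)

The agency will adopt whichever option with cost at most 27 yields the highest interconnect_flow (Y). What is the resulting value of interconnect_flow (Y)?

Option 1 (Q := 155, K + 32):
  Q = 155
  K = 87 + 32 = 119
  Y = 56 − 155 − 3·119 = -456
Option 2 (Q := 49):
  Q = 49
  K = 87
  Y = 56 − 49 − 3·87 = -254
Comparing — Option 1: Y=-456, Option 2: Y=-254. Highest is -254 (Option 2).

-254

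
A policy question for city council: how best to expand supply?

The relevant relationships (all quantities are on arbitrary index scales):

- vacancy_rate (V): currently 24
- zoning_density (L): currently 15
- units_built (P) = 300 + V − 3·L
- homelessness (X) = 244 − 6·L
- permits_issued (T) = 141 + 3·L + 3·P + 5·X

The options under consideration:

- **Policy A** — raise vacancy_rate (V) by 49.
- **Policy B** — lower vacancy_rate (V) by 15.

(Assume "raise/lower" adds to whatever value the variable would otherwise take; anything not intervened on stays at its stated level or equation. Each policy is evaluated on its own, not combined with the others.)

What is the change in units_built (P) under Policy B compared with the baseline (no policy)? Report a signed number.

Baseline:
  V = 24
  L = 15
  P = 300 + 24 − 3·15 = 279
Policy B (V − 15):
  V = 24 − 15 = 9
  L = 15
  P = 300 + 9 − 3·15 = 264
Change in P: 264 − 279 = -15

-15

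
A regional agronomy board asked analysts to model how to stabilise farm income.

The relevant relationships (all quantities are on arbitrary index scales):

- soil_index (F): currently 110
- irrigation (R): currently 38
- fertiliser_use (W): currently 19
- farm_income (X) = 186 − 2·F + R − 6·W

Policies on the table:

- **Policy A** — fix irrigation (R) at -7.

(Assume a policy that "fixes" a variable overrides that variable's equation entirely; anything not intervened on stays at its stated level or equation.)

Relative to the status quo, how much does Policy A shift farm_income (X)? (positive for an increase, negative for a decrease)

-45

Baseline:
  F = 110
  R = 38
  W = 19
  X = 186 − 2·110 + 38 − 6·19 = -110
Policy A (R := -7):
  F = 110
  R = -7
  W = 19
  X = 186 − 2·110 + (-7) − 6·19 = -155
Change in X: -155 − (-110) = -45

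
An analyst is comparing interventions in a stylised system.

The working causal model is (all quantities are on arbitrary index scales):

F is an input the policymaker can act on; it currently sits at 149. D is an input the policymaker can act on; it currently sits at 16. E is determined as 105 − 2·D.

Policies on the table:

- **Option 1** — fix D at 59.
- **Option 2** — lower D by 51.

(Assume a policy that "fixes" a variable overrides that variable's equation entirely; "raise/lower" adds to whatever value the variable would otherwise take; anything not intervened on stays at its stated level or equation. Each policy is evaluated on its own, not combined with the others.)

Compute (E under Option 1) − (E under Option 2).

Option 1 (D := 59):
  D = 59
  E = 105 − 2·59 = -13
Option 2 (D − 51):
  D = 16 − 51 = -35
  E = 105 − 2·(-35) = 175
E: -13 − 175 = -188

-188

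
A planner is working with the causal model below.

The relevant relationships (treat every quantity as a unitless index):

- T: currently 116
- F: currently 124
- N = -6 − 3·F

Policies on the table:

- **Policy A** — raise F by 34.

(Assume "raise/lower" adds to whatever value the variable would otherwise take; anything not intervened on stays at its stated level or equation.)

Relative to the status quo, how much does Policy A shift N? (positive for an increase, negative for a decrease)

Baseline:
  F = 124
  N = -6 − 3·124 = -378
Policy A (F + 34):
  F = 124 + 34 = 158
  N = -6 − 3·158 = -480
Change in N: -480 − (-378) = -102

-102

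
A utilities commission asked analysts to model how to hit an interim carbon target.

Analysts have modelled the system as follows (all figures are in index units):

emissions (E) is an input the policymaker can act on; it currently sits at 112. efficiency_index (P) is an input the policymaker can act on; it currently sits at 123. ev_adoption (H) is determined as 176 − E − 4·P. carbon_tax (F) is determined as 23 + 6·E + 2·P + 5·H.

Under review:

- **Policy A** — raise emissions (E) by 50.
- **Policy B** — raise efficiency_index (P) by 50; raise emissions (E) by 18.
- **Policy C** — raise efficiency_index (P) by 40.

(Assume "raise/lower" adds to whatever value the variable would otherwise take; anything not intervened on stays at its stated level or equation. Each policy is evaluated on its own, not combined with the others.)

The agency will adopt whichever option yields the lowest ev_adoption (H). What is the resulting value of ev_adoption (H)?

Policy A (E + 50):
  E = 112 + 50 = 162
  P = 123
  H = 176 − 162 − 4·123 = -478
Policy B (P + 50, E + 18):
  E = 112 + 18 = 130
  P = 123 + 50 = 173
  H = 176 − 130 − 4·173 = -646
Policy C (P + 40):
  E = 112
  P = 123 + 40 = 163
  H = 176 − 112 − 4·163 = -588
Comparing — Policy A: H=-478, Policy B: H=-646, Policy C: H=-588. Lowest is -646 (Policy B).

-646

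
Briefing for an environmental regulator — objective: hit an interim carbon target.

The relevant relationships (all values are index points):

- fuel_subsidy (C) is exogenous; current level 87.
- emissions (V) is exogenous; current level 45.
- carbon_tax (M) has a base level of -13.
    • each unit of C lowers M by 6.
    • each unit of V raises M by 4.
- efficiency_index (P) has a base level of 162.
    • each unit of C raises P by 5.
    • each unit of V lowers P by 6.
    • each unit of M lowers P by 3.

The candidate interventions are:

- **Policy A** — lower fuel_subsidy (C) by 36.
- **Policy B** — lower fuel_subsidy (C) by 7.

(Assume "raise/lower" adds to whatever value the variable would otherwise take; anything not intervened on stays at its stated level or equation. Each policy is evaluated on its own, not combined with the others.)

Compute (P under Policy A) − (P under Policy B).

-667

Policy A (C − 36):
  C = 87 − 36 = 51
  V = 45
  M = -13 − 6·51 + 4·45 = -139
  P = 162 + 5·51 − 6·45 − 3·(-139) = 564
Policy B (C − 7):
  C = 87 − 7 = 80
  V = 45
  M = -13 − 6·80 + 4·45 = -313
  P = 162 + 5·80 − 6·45 − 3·(-313) = 1231
P: 564 − 1231 = -667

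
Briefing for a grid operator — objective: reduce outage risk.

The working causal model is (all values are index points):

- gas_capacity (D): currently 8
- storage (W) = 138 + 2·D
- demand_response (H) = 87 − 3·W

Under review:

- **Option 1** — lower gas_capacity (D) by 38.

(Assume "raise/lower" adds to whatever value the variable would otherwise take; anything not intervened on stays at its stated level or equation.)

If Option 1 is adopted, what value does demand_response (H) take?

Option 1 (D − 38):
  D = 8 − 38 = -30
  W = 138 + 2·(-30) = 78
  H = 87 − 3·78 = -147

-147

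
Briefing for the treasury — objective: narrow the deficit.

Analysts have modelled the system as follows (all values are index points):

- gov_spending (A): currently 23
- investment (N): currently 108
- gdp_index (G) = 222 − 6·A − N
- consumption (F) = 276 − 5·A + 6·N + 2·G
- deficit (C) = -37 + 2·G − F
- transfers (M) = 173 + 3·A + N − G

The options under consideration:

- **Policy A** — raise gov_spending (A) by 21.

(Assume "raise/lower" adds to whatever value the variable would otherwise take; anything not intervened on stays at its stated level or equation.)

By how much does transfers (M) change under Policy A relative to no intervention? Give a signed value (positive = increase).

Baseline:
  A = 23
  N = 108
  G = 222 − 6·23 − 108 = -24
  M = 173 + 3·23 + 108 − (-24) = 374
Policy A (A + 21):
  A = 23 + 21 = 44
  N = 108
  G = 222 − 6·44 − 108 = -150
  M = 173 + 3·44 + 108 − (-150) = 563
Change in M: 563 − 374 = 189

189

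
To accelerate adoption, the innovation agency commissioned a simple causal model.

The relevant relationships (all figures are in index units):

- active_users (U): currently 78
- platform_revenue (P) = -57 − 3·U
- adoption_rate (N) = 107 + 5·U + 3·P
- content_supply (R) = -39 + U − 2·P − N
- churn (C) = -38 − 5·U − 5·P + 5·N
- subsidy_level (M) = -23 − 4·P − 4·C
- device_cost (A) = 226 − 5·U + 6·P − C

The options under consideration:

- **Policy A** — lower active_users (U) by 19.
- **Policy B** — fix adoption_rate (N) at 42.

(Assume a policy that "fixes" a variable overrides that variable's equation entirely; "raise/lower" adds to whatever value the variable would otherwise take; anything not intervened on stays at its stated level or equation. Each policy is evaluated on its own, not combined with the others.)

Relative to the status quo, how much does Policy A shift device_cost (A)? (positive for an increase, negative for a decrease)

247

Baseline:
  U = 78
  P = -57 − 3·78 = -291
  N = 107 + 5·78 + 3·(-291) = -376
  C = -38 − 5·78 − 5·(-291) + 5·(-376) = -853
  A = 226 − 5·78 + 6·(-291) − (-853) = -1057
Policy A (U − 19):
  U = 78 − 19 = 59
  P = -57 − 3·59 = -234
  N = 107 + 5·59 + 3·(-234) = -300
  C = -38 − 5·59 − 5·(-234) + 5·(-300) = -663
  A = 226 − 5·59 + 6·(-234) − (-663) = -810
Change in A: -810 − (-1057) = 247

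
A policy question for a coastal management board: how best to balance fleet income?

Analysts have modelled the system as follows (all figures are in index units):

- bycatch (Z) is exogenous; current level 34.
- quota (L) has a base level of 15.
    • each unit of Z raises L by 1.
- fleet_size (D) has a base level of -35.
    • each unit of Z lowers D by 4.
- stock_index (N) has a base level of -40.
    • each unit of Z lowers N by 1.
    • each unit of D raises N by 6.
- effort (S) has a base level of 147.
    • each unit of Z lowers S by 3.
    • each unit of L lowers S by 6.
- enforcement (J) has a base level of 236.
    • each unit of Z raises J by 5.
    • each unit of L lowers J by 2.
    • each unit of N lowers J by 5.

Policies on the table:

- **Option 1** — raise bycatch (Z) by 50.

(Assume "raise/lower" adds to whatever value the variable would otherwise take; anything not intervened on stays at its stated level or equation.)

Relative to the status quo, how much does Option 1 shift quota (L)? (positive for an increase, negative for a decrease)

Baseline:
  Z = 34
  L = 15 + 34 = 49
Option 1 (Z + 50):
  Z = 34 + 50 = 84
  L = 15 + 84 = 99
Change in L: 99 − 49 = 50

50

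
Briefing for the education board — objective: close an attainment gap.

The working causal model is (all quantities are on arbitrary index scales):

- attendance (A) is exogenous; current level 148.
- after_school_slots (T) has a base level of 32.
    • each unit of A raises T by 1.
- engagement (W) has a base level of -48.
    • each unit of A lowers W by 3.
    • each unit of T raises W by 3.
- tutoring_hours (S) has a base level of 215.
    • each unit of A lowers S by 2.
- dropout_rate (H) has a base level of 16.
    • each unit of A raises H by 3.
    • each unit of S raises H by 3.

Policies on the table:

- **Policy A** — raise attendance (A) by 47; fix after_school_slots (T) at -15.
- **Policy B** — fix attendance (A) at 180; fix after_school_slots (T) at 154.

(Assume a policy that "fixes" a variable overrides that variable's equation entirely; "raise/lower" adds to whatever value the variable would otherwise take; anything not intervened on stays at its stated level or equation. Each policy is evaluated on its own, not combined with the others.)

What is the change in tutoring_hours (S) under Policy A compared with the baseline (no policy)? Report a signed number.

Baseline:
  A = 148
  S = 215 − 2·148 = -81
Policy A (A + 47, T := -15):
  A = 148 + 47 = 195
  S = 215 − 2·195 = -175
Change in S: -175 − (-81) = -94

-94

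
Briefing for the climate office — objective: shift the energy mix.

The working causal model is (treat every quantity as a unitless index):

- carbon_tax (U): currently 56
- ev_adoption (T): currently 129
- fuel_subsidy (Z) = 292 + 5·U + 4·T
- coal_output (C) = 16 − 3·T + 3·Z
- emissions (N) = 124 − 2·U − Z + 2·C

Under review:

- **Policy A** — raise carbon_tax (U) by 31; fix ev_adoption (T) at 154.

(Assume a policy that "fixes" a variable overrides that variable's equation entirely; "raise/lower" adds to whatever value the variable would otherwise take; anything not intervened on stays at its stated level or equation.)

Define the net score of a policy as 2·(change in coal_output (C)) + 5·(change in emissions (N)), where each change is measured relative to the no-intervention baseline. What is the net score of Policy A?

6695

Baseline:
  U = 56
  T = 129
  Z = 292 + 5·56 + 4·129 = 1088
  C = 16 − 3·129 + 3·1088 = 2893
  N = 124 − 2·56 − 1088 + 2·2893 = 4710
Policy A (U + 31, T := 154):
  U = 56 + 31 = 87
  T = 154
  Z = 292 + 5·87 + 4·154 = 1343
  C = 16 − 3·154 + 3·1343 = 3583
  N = 124 − 2·87 − 1343 + 2·3583 = 5773
ΔC = 3583 − 2893 = 690; ΔN = 5773 − 4710 = 1063
Score = 2·690 + 5·1063 = 6695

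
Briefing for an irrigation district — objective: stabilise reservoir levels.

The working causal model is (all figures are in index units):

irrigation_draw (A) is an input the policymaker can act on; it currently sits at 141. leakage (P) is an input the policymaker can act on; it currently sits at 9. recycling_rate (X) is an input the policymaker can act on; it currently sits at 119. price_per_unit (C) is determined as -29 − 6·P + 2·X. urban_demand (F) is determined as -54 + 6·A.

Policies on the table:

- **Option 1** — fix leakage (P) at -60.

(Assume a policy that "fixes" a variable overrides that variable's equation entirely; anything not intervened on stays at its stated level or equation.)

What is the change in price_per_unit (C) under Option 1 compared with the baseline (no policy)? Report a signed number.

Baseline:
  P = 9
  X = 119
  C = -29 − 6·9 + 2·119 = 155
Option 1 (P := -60):
  P = -60
  X = 119
  C = -29 − 6·(-60) + 2·119 = 569
Change in C: 569 − 155 = 414

414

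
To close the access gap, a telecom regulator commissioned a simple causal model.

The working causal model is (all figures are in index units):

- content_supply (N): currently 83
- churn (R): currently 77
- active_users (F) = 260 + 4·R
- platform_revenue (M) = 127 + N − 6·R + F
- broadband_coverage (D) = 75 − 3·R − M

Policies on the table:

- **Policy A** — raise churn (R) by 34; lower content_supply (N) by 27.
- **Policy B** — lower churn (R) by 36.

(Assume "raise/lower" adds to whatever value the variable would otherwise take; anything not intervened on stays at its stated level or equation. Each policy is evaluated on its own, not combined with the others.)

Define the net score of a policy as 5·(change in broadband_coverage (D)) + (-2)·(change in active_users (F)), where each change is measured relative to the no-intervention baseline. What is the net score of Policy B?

Baseline:
  N = 83
  R = 77
  F = 260 + 4·77 = 568
  M = 127 + 83 − 6·77 + 568 = 316
  D = 75 − 3·77 − 316 = -472
Policy B (R − 36):
  N = 83
  R = 77 − 36 = 41
  F = 260 + 4·41 = 424
  M = 127 + 83 − 6·41 + 424 = 388
  D = 75 − 3·41 − 388 = -436
ΔD = -436 − (-472) = 36; ΔF = 424 − 568 = -144
Score = 5·36 + (-2)·(-144) = 468

468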